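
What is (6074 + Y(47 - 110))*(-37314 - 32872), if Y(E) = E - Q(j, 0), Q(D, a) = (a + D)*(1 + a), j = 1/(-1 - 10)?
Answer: -4640838692/11 ≈ -4.2189e+8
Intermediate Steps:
j = -1/11 (j = 1/(-11) = -1/11 ≈ -0.090909)
Q(D, a) = (1 + a)*(D + a) (Q(D, a) = (D + a)*(1 + a) = (1 + a)*(D + a))
Y(E) = 1/11 + E (Y(E) = E - (-1/11 + 0 + 0² - 1/11*0) = E - (-1/11 + 0 + 0 + 0) = E - 1*(-1/11) = E + 1/11 = 1/11 + E)
(6074 + Y(47 - 110))*(-37314 - 32872) = (6074 + (1/11 + (47 - 110)))*(-37314 - 32872) = (6074 + (1/11 - 63))*(-70186) = (6074 - 692/11)*(-70186) = (66122/11)*(-70186) = -4640838692/11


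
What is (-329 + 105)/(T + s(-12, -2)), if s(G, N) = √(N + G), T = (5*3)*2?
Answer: -3360/457 + 112*I*√14/457 ≈ -7.3523 + 0.91699*I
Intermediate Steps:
T = 30 (T = 15*2 = 30)
s(G, N) = √(G + N)
(-329 + 105)/(T + s(-12, -2)) = (-329 + 105)/(30 + √(-12 - 2)) = -224/(30 + √(-14)) = -224/(30 + I*√14)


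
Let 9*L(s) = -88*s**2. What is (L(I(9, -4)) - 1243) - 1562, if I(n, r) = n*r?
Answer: -15477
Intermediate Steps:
L(s) = -88*s**2/9 (L(s) = (-88*s**2)/9 = -88*s**2/9)
(L(I(9, -4)) - 1243) - 1562 = (-88*(9*(-4))**2/9 - 1243) - 1562 = (-88/9*(-36)**2 - 1243) - 1562 = (-88/9*1296 - 1243) - 1562 = (-12672 - 1243) - 1562 = -13915 - 1562 = -15477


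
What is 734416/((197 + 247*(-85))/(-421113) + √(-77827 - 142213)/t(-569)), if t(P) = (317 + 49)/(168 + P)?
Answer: 3989061866944144144/29049183600820837849 + 176986902849463299208*I*√55010/29049183600820837849 ≈ 0.13732 + 1429.0*I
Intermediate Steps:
t(P) = 366/(168 + P)
734416/((197 + 247*(-85))/(-421113) + √(-77827 - 142213)/t(-569)) = 734416/((197 + 247*(-85))/(-421113) + √(-77827 - 142213)/((366/(168 - 569)))) = 734416/((197 - 20995)*(-1/421113) + √(-220040)/((366/(-401)))) = 734416/(-20798*(-1/421113) + (2*I*√55010)/((366*(-1/401)))) = 734416/(20798/421113 + (2*I*√55010)/(-366/401)) = 734416/(20798/421113 + (2*I*√55010)*(-401/366)) = 734416/(20798/421113 - 401*I*√55010/183)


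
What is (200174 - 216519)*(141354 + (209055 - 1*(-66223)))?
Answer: -6809850040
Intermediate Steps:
(200174 - 216519)*(141354 + (209055 - 1*(-66223))) = -16345*(141354 + (209055 + 66223)) = -16345*(141354 + 275278) = -16345*416632 = -6809850040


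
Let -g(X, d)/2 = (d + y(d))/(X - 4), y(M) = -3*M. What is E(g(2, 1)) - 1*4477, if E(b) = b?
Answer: -4479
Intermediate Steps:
g(X, d) = 4*d/(-4 + X) (g(X, d) = -2*(d - 3*d)/(X - 4) = -2*(-2*d)/(-4 + X) = -(-4)*d/(-4 + X) = 4*d/(-4 + X))
E(g(2, 1)) - 1*4477 = 4*1/(-4 + 2) - 1*4477 = 4*1/(-2) - 4477 = 4*1*(-1/2) - 4477 = -2 - 4477 = -4479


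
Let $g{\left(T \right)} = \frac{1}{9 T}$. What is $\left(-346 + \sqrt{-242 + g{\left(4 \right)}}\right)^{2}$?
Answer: $\frac{\left(2076 - i \sqrt{8711}\right)^{2}}{36} \approx 1.1947 \cdot 10^{5} - 10764.0 i$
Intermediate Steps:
$g{\left(T \right)} = \frac{1}{9 T}$
$\left(-346 + \sqrt{-242 + g{\left(4 \right)}}\right)^{2} = \left(-346 + \sqrt{-242 + \frac{1}{9 \cdot 4}}\right)^{2} = \left(-346 + \sqrt{-242 + \frac{1}{9} \cdot \frac{1}{4}}\right)^{2} = \left(-346 + \sqrt{-242 + \frac{1}{36}}\right)^{2} = \left(-346 + \sqrt{- \frac{8711}{36}}\right)^{2} = \left(-346 + \frac{i \sqrt{8711}}{6}\right)^{2}$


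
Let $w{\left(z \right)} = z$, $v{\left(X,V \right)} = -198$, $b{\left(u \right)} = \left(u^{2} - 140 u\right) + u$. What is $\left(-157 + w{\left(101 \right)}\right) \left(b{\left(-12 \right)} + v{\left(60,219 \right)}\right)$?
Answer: $-90384$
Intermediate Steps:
$b{\left(u \right)} = u^{2} - 139 u$
$\left(-157 + w{\left(101 \right)}\right) \left(b{\left(-12 \right)} + v{\left(60,219 \right)}\right) = \left(-157 + 101\right) \left(- 12 \left(-139 - 12\right) - 198\right) = - 56 \left(\left(-12\right) \left(-151\right) - 198\right) = - 56 \left(1812 - 198\right) = \left(-56\right) 1614 = -90384$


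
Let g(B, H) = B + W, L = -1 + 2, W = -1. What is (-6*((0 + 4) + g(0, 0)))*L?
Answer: -18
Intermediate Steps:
L = 1
g(B, H) = -1 + B (g(B, H) = B - 1 = -1 + B)
(-6*((0 + 4) + g(0, 0)))*L = -6*((0 + 4) + (-1 + 0))*1 = -6*(4 - 1)*1 = -6*3*1 = -18*1 = -18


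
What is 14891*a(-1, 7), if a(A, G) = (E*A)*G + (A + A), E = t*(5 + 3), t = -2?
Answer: 1638010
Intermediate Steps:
E = -16 (E = -2*(5 + 3) = -2*8 = -16)
a(A, G) = 2*A - 16*A*G (a(A, G) = (-16*A)*G + (A + A) = -16*A*G + 2*A = 2*A - 16*A*G)
14891*a(-1, 7) = 14891*(2*(-1)*(1 - 8*7)) = 14891*(2*(-1)*(1 - 56)) = 14891*(2*(-1)*(-55)) = 14891*110 = 1638010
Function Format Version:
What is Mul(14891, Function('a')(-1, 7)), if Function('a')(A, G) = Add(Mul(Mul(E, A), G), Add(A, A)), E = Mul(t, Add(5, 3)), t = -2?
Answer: 1638010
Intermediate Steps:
E = -16 (E = Mul(-2, Add(5, 3)) = Mul(-2, 8) = -16)
Function('a')(A, G) = Add(Mul(2, A), Mul(-16, A, G)) (Function('a')(A, G) = Add(Mul(Mul(-16, A), G), Add(A, A)) = Add(Mul(-16, A, G), Mul(2, A)) = Add(Mul(2, A), Mul(-16, A, G)))
Mul(14891, Function('a')(-1, 7)) = Mul(14891, Mul(2, -1, Add(1, Mul(-8, 7)))) = Mul(14891, Mul(2, -1, Add(1, -56))) = Mul(14891, Mul(2, -1, -55)) = Mul(14891, 110) = 1638010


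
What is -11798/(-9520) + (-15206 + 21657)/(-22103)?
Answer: 5863461/6188840 ≈ 0.94742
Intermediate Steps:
-11798/(-9520) + (-15206 + 21657)/(-22103) = -11798*(-1/9520) + 6451*(-1/22103) = 347/280 - 6451/22103 = 5863461/6188840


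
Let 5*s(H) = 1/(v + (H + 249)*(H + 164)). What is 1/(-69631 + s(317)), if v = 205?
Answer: -1362255/94855177904 ≈ -1.4361e-5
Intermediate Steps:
s(H) = 1/(5*(205 + (164 + H)*(249 + H))) (s(H) = 1/(5*(205 + (H + 249)*(H + 164))) = 1/(5*(205 + (249 + H)*(164 + H))) = 1/(5*(205 + (164 + H)*(249 + H))))
1/(-69631 + s(317)) = 1/(-69631 + 1/(5*(41041 + 317**2 + 413*317))) = 1/(-69631 + 1/(5*(41041 + 100489 + 130921))) = 1/(-69631 + (1/5)/272451) = 1/(-69631 + (1/5)*(1/272451)) = 1/(-69631 + 1/1362255) = 1/(-94855177904/1362255) = -1362255/94855177904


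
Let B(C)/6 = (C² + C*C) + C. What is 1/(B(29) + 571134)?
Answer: 1/581400 ≈ 1.7200e-6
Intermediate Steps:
B(C) = 6*C + 12*C² (B(C) = 6*((C² + C*C) + C) = 6*((C² + C²) + C) = 6*(2*C² + C) = 6*(C + 2*C²) = 6*C + 12*C²)
1/(B(29) + 571134) = 1/(6*29*(1 + 2*29) + 571134) = 1/(6*29*(1 + 58) + 571134) = 1/(6*29*59 + 571134) = 1/(10266 + 571134) = 1/581400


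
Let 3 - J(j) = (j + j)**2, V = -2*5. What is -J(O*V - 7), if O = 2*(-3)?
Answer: 11233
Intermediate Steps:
V = -10
O = -6
J(j) = 3 - 4*j**2 (J(j) = 3 - (j + j)**2 = 3 - (2*j)**2 = 3 - 4*j**2)
-J(O*V - 7) = -(3 - 4*(-6*(-10) - 7)**2) = -(3 - 4*(60 - 7)**2) = -(3 - 4*53**2) = -(3 - 4*2809) = -(3 - 11236) = -1*(-11233) = 11233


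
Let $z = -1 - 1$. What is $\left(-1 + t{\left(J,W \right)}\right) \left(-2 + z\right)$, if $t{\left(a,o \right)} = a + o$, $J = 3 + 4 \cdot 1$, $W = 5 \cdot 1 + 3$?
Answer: $-56$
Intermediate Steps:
$z = -2$ ($z = -1 - 1 = -2$)
$W = 8$ ($W = 5 + 3 = 8$)
$J = 7$ ($J = 3 + 4 = 7$)
$\left(-1 + t{\left(J,W \right)}\right) \left(-2 + z\right) = \left(-1 + \left(7 + 8\right)\right) \left(-2 - 2\right) = \left(-1 + 15\right) \left(-4\right) = 14 \left(-4\right) = -56$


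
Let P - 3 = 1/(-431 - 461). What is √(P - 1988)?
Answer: I*√394848483/446 ≈ 44.553*I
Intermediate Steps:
P = 2675/892 (P = 3 + 1/(-431 - 461) = 3 + 1/(-892) = 3 - 1/892 = 2675/892 ≈ 2.9989)
√(P - 1988) = √(2675/892 - 1988) = √(-1770621/892) = I*√394848483/446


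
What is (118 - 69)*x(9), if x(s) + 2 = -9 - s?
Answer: -980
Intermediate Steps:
x(s) = -11 - s (x(s) = -2 + (-9 - s) = -11 - s)
(118 - 69)*x(9) = (118 - 69)*(-11 - 1*9) = 49*(-11 - 9) = 49*(-20) = -980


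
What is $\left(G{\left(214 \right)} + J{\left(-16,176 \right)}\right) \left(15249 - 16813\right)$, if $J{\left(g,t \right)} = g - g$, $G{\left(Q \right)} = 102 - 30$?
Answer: $-112608$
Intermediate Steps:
$G{\left(Q \right)} = 72$ ($G{\left(Q \right)} = 102 - 30 = 72$)
$J{\left(g,t \right)} = 0$
$\left(G{\left(214 \right)} + J{\left(-16,176 \right)}\right) \left(15249 - 16813\right) = \left(72 + 0\right) \left(15249 - 16813\right) = 72 \left(-1564\right) = -112608$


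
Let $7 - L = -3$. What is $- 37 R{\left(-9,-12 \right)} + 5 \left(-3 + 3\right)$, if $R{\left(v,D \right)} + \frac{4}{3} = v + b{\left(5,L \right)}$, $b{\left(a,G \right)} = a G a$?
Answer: $- \frac{26603}{3} \approx -8867.7$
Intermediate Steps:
$L = 10$ ($L = 7 - -3 = 7 + 3 = 10$)
$b{\left(a,G \right)} = G a^{2}$ ($b{\left(a,G \right)} = G a a = G a^{2}$)
$R{\left(v,D \right)} = \frac{746}{3} + v$ ($R{\left(v,D \right)} = - \frac{4}{3} + \left(v + 10 \cdot 5^{2}\right) = - \frac{4}{3} + \left(v + 10 \cdot 25\right) = - \frac{4}{3} + \left(v + 250\right) = - \frac{4}{3} + \left(250 + v\right) = \frac{746}{3} + v$)
$- 37 R{\left(-9,-12 \right)} + 5 \left(-3 + 3\right) = - 37 \left(\frac{746}{3} - 9\right) + 5 \left(-3 + 3\right) = \left(-37\right) \frac{719}{3} + 5 \cdot 0 = - \frac{26603}{3} + 0 = - \frac{26603}{3}$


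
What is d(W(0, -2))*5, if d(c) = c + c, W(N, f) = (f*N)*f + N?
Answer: 0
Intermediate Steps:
W(N, f) = N + N*f² (W(N, f) = (N*f)*f + N = N*f² + N = N + N*f²)
d(c) = 2*c
d(W(0, -2))*5 = (2*(0*(1 + (-2)²)))*5 = (2*(0*(1 + 4)))*5 = (2*(0*5))*5 = (2*0)*5 = 0*5 = 0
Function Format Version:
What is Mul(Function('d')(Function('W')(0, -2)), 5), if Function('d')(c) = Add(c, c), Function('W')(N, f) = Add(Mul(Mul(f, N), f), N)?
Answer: 0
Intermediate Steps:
Function('W')(N, f) = Add(N, Mul(N, Pow(f, 2))) (Function('W')(N, f) = Add(Mul(Mul(N, f), f), N) = Add(Mul(N, Pow(f, 2)), N) = Add(N, Mul(N, Pow(f, 2))))
Function('d')(c) = Mul(2, c)
Mul(Function('d')(Function('W')(0, -2)), 5) = Mul(Mul(2, Mul(0, Add(1, Pow(-2, 2)))), 5) = Mul(Mul(2, Mul(0, Add(1, 4))), 5) = Mul(Mul(2, Mul(0, 5)), 5) = Mul(Mul(2, 0), 5) = Mul(0, 5) = 0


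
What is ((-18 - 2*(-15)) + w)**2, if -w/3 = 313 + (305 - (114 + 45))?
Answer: 1863225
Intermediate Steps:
w = -1377 (w = -3*(313 + (305 - (114 + 45))) = -3*(313 + (305 - 1*159)) = -3*(313 + (305 - 159)) = -3*(313 + 146) = -3*459 = -1377)
((-18 - 2*(-15)) + w)**2 = ((-18 - 2*(-15)) - 1377)**2 = ((-18 + 30) - 1377)**2 = (12 - 1377)**2 = (-1365)**2 = 1863225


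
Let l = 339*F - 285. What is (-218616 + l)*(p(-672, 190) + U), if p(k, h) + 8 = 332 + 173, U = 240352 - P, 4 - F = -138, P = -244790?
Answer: -82929172557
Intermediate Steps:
F = 142 (F = 4 - 1*(-138) = 4 + 138 = 142)
l = 47853 (l = 339*142 - 285 = 48138 - 285 = 47853)
U = 485142 (U = 240352 - 1*(-244790) = 240352 + 244790 = 485142)
p(k, h) = 497 (p(k, h) = -8 + (332 + 173) = -8 + 505 = 497)
(-218616 + l)*(p(-672, 190) + U) = (-218616 + 47853)*(497 + 485142) = -170763*485639 = -82929172557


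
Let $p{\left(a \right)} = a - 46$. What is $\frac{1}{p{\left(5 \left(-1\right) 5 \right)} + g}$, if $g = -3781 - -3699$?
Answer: $- \frac{1}{153} \approx -0.0065359$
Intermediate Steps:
$p{\left(a \right)} = -46 + a$
$g = -82$ ($g = -3781 + 3699 = -82$)
$\frac{1}{p{\left(5 \left(-1\right) 5 \right)} + g} = \frac{1}{\left(-46 + 5 \left(-1\right) 5\right) - 82} = \frac{1}{\left(-46 - 25\right) - 82} = \frac{1}{-71 - 82} = \frac{1}{-153} = - \frac{1}{153}$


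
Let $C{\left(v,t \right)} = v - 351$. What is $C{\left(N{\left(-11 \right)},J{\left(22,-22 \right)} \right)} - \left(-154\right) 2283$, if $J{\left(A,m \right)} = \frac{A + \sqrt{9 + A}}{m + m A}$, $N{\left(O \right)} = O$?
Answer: $351220$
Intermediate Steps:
$J{\left(A,m \right)} = \frac{A + \sqrt{9 + A}}{m + A m}$
$C{\left(v,t \right)} = -351 + v$
$C{\left(N{\left(-11 \right)},J{\left(22,-22 \right)} \right)} - \left(-154\right) 2283 = \left(-351 - 11\right) - \left(-154\right) 2283 = -362 - -351582 = -362 + 351582 = 351220$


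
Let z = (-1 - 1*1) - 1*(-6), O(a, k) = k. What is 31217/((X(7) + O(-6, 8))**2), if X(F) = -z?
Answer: 31217/16 ≈ 1951.1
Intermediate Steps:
z = 4 (z = (-1 - 1) + 6 = -2 + 6 = 4)
X(F) = -4 (X(F) = -1*4 = -4)
31217/((X(7) + O(-6, 8))**2) = 31217/((-4 + 8)**2) = 31217/(4**2) = 31217/16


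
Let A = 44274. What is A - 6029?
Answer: 38245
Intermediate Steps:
A - 6029 = 44274 - 6029 = 38245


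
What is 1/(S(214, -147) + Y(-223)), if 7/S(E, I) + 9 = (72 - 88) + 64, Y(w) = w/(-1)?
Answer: 39/8704 ≈ 0.0044807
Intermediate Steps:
Y(w) = -w
S(E, I) = 7/39 (S(E, I) = 7/(-9 + ((72 - 88) + 64)) = 7/(-9 + (-16 + 64)) = 7/(-9 + 48) = 7/39)
1/(S(214, -147) + Y(-223)) = 1/(7/39 - 1*(-223)) = 1/(7/39 + 223) = 1/(8704/39) = 39/8704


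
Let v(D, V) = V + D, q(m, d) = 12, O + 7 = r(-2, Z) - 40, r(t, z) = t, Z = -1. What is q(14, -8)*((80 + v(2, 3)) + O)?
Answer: 432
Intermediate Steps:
O = -49 (O = -7 + (-2 - 40) = -7 - 42 = -49)
v(D, V) = D + V
q(14, -8)*((80 + v(2, 3)) + O) = 12*((80 + (2 + 3)) - 49) = 12*((80 + 5) - 49) = 12*(85 - 49) = 12*36 = 432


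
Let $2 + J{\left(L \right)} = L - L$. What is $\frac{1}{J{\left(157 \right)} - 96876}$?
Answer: $- \frac{1}{96878} \approx -1.0322 \cdot 10^{-5}$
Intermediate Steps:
$J{\left(L \right)} = -2$ ($J{\left(L \right)} = -2 + \left(L - L\right) = -2 + 0 = -2$)
$\frac{1}{J{\left(157 \right)} - 96876} = \frac{1}{-2 - 96876} = \frac{1}{-96878} = - \frac{1}{96878}$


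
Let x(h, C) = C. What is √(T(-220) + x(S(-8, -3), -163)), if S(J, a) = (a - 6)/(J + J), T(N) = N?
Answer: I*√383 ≈ 19.57*I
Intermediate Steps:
S(J, a) = (-6 + a)/(2*J) (S(J, a) = (-6 + a)/((2*J)) = (-6 + a)*(1/(2*J)) = (-6 + a)/(2*J))
√(T(-220) + x(S(-8, -3), -163)) = √(-220 - 163) = √(-383) = I*√383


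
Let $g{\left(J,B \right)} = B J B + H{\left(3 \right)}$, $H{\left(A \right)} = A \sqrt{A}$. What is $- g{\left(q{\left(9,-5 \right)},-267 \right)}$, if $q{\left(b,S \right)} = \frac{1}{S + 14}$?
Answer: $-7921 - 3 \sqrt{3} \approx -7926.2$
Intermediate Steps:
$H{\left(A \right)} = A^{\frac{3}{2}}$
$q{\left(b,S \right)} = \frac{1}{14 + S}$
$g{\left(J,B \right)} = 3 \sqrt{3} + J B^{2}$ ($g{\left(J,B \right)} = B J B + 3^{\frac{3}{2}} = J B^{2} + 3 \sqrt{3} = 3 \sqrt{3} + J B^{2}$)
$- g{\left(q{\left(9,-5 \right)},-267 \right)} = - (3 \sqrt{3} + \frac{\left(-267\right)^{2}}{14 - 5}) = - (3 \sqrt{3} + \frac{1}{9} \cdot 71289) = - (3 \sqrt{3} + 7921) = - (7921 + 3 \sqrt{3}) = -7921 - 3 \sqrt{3}$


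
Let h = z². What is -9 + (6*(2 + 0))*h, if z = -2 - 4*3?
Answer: 2343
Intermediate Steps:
z = -14 (z = -2 - 12 = -14)
h = 196 (h = (-14)² = 196)
-9 + (6*(2 + 0))*h = -9 + (6*(2 + 0))*196 = -9 + (6*2)*196 = -9 + 12*196 = -9 + 2352 = 2343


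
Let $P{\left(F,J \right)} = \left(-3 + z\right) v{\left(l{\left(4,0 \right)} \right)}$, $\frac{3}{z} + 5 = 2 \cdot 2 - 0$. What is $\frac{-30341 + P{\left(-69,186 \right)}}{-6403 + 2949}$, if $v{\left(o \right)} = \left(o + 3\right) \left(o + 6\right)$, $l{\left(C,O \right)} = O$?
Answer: $\frac{30449}{3454} \approx 8.8156$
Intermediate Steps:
$v{\left(o \right)} = \left(3 + o\right) \left(6 + o\right)$
$z = -3$ ($z = \frac{3}{-5 + \left(2 \cdot 2 - 0\right)} = \frac{3}{-5 + \left(4 + 0\right)} = \frac{3}{-5 + 4} = \frac{3}{-1} = 3 \left(-1\right) = -3$)
$P{\left(F,J \right)} = -108$ ($P{\left(F,J \right)} = \left(-3 - 3\right) \left(18 + 0^{2} + 9 \cdot 0\right) = - 6 \left(18 + 0 + 0\right) = \left(-6\right) 18 = -108$)
$\frac{-30341 + P{\left(-69,186 \right)}}{-6403 + 2949} = \frac{-30341 - 108}{-6403 + 2949} = - \frac{30449}{-3454} = \left(-30449\right) \left(- \frac{1}{3454}\right) = \frac{30449}{3454}$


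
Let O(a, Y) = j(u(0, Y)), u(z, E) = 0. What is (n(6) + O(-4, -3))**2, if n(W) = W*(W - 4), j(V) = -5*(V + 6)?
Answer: 324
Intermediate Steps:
j(V) = -30 - 5*V (j(V) = -5*(6 + V) = -30 - 5*V)
n(W) = W*(-4 + W)
O(a, Y) = -30 (O(a, Y) = -30 - 5*0 = -30 + 0 = -30)
(n(6) + O(-4, -3))**2 = (6*(-4 + 6) - 30)**2 = (6*2 - 30)**2 = (12 - 30)**2 = (-18)**2 = 324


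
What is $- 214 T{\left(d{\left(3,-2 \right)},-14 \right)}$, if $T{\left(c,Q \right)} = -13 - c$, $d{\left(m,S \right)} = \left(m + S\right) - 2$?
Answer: $2568$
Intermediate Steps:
$d{\left(m,S \right)} = -2 + S + m$ ($d{\left(m,S \right)} = \left(S + m\right) - 2 = -2 + S + m$)
$- 214 T{\left(d{\left(3,-2 \right)},-14 \right)} = - 214 \left(-13 - \left(-2 - 2 + 3\right)\right) = - 214 \left(-13 - -1\right) = - 214 \left(-13 + 1\right) = \left(-214\right) \left(-12\right) = 2568$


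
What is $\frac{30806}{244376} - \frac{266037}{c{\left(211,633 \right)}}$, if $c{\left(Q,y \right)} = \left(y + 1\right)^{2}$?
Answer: $- \frac{1644700043}{3069637483} \approx -0.5358$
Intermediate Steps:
$c{\left(Q,y \right)} = \left(1 + y\right)^{2}$
$\frac{30806}{244376} - \frac{266037}{c{\left(211,633 \right)}} = \frac{30806}{244376} - \frac{266037}{\left(1 + 633\right)^{2}} = 30806 \cdot \frac{1}{244376} - \frac{266037}{634^{2}} = \frac{15403}{122188} - \frac{266037}{401956} = - \frac{1644700043}{3069637483}$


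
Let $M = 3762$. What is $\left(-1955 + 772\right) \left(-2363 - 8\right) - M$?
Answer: $2801131$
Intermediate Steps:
$\left(-1955 + 772\right) \left(-2363 - 8\right) - M = \left(-1955 + 772\right) \left(-2363 - 8\right) - 3762 = \left(-1183\right) \left(-2371\right) - 3762 = 2804893 - 3762 = 2801131$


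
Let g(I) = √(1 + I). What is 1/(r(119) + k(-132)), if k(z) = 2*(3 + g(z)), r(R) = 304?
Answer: 155/48312 - I*√131/48312 ≈ 0.0032083 - 0.00023691*I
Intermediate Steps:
k(z) = 6 + 2*√(1 + z) (k(z) = 2*(3 + √(1 + z)) = 6 + 2*√(1 + z))
1/(r(119) + k(-132)) = 1/(304 + (6 + 2*√(1 - 132))) = 1/(304 + (6 + 2*√(-131))) = 1/(304 + (6 + 2*(I*√131))) = 1/(304 + (6 + 2*I*√131)) = 1/(310 + 2*I*√131)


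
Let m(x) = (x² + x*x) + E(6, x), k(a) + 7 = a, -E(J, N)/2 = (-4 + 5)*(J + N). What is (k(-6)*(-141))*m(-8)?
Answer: 241956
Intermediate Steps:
E(J, N) = -2*J - 2*N (E(J, N) = -2*(-4 + 5)*(J + N) = -2*(J + N) = -2*J - 2*N)
k(a) = -7 + a
m(x) = -12 - 2*x + 2*x² (m(x) = (x² + x*x) + (-2*6 - 2*x) = (x² + x²) + (-12 - 2*x) = 2*x² + (-12 - 2*x) = -12 - 2*x + 2*x²)
(k(-6)*(-141))*m(-8) = ((-7 - 6)*(-141))*(-12 - 2*(-8) + 2*(-8)²) = (-13*(-141))*(-12 + 16 + 2*64) = 1833*(-12 + 16 + 128) = 1833*132 = 241956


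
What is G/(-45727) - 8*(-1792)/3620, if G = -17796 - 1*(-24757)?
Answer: 157585863/41382935 ≈ 3.8080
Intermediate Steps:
G = 6961 (G = -17796 + 24757 = 6961)
G/(-45727) - 8*(-1792)/3620 = 6961/(-45727) - 8*(-1792)/3620 = 6961*(-1/45727) + 14336*(1/3620) = -6961/45727 + 3584/905 = 157585863/41382935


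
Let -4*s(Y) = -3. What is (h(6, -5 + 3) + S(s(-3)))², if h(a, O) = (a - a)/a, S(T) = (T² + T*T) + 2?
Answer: 625/64 ≈ 9.7656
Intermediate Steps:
s(Y) = ¾ (s(Y) = -¼*(-3) = ¾)
S(T) = 2 + 2*T² (S(T) = (T² + T²) + 2 = 2*T² + 2 = 2 + 2*T²)
h(a, O) = 0 (h(a, O) = 0/a = 0)
(h(6, -5 + 3) + S(s(-3)))² = (0 + (2 + 2*(¾)²))² = (0 + (2 + 2*(9/16)))² = (0 + (2 + 9/8))² = (0 + 25/8)² = (25/8)² = 625/64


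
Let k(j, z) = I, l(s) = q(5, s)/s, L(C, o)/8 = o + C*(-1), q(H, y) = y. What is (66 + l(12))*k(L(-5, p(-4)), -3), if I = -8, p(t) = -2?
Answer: -536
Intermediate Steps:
L(C, o) = -8*C + 8*o (L(C, o) = 8*(o + C*(-1)) = 8*(o - C) = -8*C + 8*o)
l(s) = 1 (l(s) = s/s = 1)
k(j, z) = -8
(66 + l(12))*k(L(-5, p(-4)), -3) = (66 + 1)*(-8) = 67*(-8) = -536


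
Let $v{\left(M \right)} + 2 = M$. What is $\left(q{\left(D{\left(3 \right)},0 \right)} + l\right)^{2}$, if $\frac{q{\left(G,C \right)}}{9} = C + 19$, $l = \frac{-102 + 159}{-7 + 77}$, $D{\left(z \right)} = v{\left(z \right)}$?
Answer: $\frac{144648729}{4900} \approx 29520.0$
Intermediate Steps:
$v{\left(M \right)} = -2 + M$
$D{\left(z \right)} = -2 + z$
$l = \frac{57}{70} \approx 0.81429$
$q{\left(G,C \right)} = 171 + 9 C$ ($q{\left(G,C \right)} = 9 \left(C + 19\right) = 9 \left(19 + C\right) = 171 + 9 C$)
$\left(q{\left(D{\left(3 \right)},0 \right)} + l\right)^{2} = \left(\left(171 + 9 \cdot 0\right) + \frac{57}{70}\right)^{2} = \left(\left(171 + 0\right) + \frac{57}{70}\right)^{2} = \left(171 + \frac{57}{70}\right)^{2} = \left(\frac{12027}{70}\right)^{2} = \frac{144648729}{4900}$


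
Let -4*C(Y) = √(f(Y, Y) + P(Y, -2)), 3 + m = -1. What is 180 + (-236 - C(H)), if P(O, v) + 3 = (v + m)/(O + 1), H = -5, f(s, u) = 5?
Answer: -56 + √14/8 ≈ -55.532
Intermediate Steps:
m = -4 (m = -3 - 1 = -4)
P(O, v) = -3 + (-4 + v)/(1 + O) (P(O, v) = -3 + (v - 4)/(O + 1) = -3 + (-4 + v)/(1 + O))
C(Y) = -√(5 + (-9 - 3*Y)/(1 + Y))/4 (C(Y) = -√(5 + (-7 - 2 - 3*Y)/(1 + Y))/4 = -√(5 + (-9 - 3*Y)/(1 + Y))/4)
180 + (-236 - C(H)) = 180 + (-236 - (-1)*√2*√((-2 - 5)/(1 - 5))/4) = 180 + (-236 - (-1)*√2*√(-7/(-4))/4) = 180 + (-236 - (-1)*√2*√(-¼*(-7))/4) = 180 + (-236 - (-1)*√2*√(7/4)/4) = 180 + (-236 - (-1)*√2*√7/2/4) = 180 + (-236 - (-1)*√14/8) = 180 + (-236 + √14/8) = -56 + √14/8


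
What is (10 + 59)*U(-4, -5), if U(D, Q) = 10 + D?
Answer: 414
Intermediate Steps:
(10 + 59)*U(-4, -5) = (10 + 59)*(10 - 4) = 69*6 = 414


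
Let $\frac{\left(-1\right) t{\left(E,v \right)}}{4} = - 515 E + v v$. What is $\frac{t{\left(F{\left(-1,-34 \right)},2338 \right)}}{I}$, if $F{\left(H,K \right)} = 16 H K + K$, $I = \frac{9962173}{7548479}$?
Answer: $- \frac{157116880134104}{9962173} \approx -1.5771 \cdot 10^{7}$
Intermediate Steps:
$I = \frac{9962173}{7548479}$ ($I = 9962173 \cdot \frac{1}{7548479} = \frac{9962173}{7548479} \approx 1.3198$)
$F{\left(H,K \right)} = K + 16 H K$ ($F{\left(H,K \right)} = 16 H K + K = K + 16 H K$)
$t{\left(E,v \right)} = - 4 v^{2} + 2060 E$ ($t{\left(E,v \right)} = - 4 \left(- 515 E + v v\right) = - 4 \left(- 515 E + v^{2}\right) = - 4 \left(v^{2} - 515 E\right) = - 4 v^{2} + 2060 E$)
$\frac{t{\left(F{\left(-1,-34 \right)},2338 \right)}}{I} = \frac{- 4 \cdot 2338^{2} + 2060 \left(- 34 \left(1 + 16 \left(-1\right)\right)\right)}{\frac{9962173}{7548479}} = \left(\left(-4\right) 5466244 + 2060 \left(- 34 \left(1 - 16\right)\right)\right) \frac{7548479}{9962173} = \left(-21864976 + 2060 \left(\left(-34\right) \left(-15\right)\right)\right) \frac{7548479}{9962173} = \left(-21864976 + 2060 \cdot 510\right) \frac{7548479}{9962173} = \left(-21864976 + 1050600\right) \frac{7548479}{9962173} = \left(-20814376\right) \frac{7548479}{9962173} = - \frac{157116880134104}{9962173}$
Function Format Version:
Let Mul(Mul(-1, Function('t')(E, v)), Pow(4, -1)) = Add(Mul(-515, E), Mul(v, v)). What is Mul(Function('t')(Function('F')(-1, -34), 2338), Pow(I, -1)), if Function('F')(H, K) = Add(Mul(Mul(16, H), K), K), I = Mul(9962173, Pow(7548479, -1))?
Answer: Rational(-157116880134104, 9962173) ≈ -1.5771e+7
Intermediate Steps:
I = Rational(9962173, 7548479) (I = Mul(9962173, Rational(1, 7548479)) = Rational(9962173, 7548479) ≈ 1.3198)
Function('F')(H, K) = Add(K, Mul(16, H, K)) (Function('F')(H, K) = Add(Mul(16, H, K), K) = Add(K, Mul(16, H, K)))
Function('t')(E, v) = Add(Mul(-4, Pow(v, 2)), Mul(2060, E)) (Function('t')(E, v) = Mul(-4, Add(Mul(-515, E), Mul(v, v))) = Mul(-4, Add(Mul(-515, E), Pow(v, 2))) = Mul(-4, Add(Pow(v, 2), Mul(-515, E))) = Add(Mul(-4, Pow(v, 2)), Mul(2060, E)))
Mul(Function('t')(Function('F')(-1, -34), 2338), Pow(I, -1)) = Mul(Add(Mul(-4, Pow(2338, 2)), Mul(2060, Mul(-34, Add(1, Mul(16, -1))))), Pow(Rational(9962173, 7548479), -1)) = Mul(Add(Mul(-4, 5466244), Mul(2060, Mul(-34, Add(1, -16)))), Rational(7548479, 9962173)) = Mul(Add(-21864976, Mul(2060, Mul(-34, -15))), Rational(7548479, 9962173)) = Mul(Add(-21864976, Mul(2060, 510)), Rational(7548479, 9962173)) = Mul(Add(-21864976, 1050600), Rational(7548479, 9962173)) = Mul(-20814376, Rational(7548479, 9962173)) = Rational(-157116880134104, 9962173)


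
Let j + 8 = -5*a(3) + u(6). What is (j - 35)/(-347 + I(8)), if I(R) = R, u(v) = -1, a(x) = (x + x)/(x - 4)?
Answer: 14/339 ≈ 0.041298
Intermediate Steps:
a(x) = 2*x/(-4 + x) (a(x) = (2*x)/(-4 + x) = 2*x/(-4 + x))
j = 21 (j = -8 + (-10*3/(-4 + 3) - 1) = -8 + (-10*3/(-1) - 1) = -8 + (-10*3*(-1) - 1) = -8 + (-5*(-6) - 1) = -8 + (30 - 1) = -8 + 29 = 21)
(j - 35)/(-347 + I(8)) = (21 - 35)/(-347 + 8) = -14/(-339) = -14*(-1/339) = 14/339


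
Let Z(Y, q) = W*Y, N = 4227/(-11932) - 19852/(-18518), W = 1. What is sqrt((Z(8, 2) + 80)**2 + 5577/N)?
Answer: 2*sqrt(24389101008918509347)/79299239 ≈ 124.55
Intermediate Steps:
N = 79299239/110478388 (N = 4227*(-1/11932) - 19852*(-1/18518) = -4227/11932 + 9926/9259 = 79299239/110478388 ≈ 0.71778)
Z(Y, q) = Y (Z(Y, q) = 1*Y = Y)
sqrt((Z(8, 2) + 80)**2 + 5577/N) = sqrt((8 + 80)**2 + 5577/(79299239/110478388)) = sqrt(88**2 + 5577*(110478388/79299239)) = sqrt(7744 + 616137969876/79299239) = sqrt(1230231276692/79299239) = 2*sqrt(24389101008918509347)/79299239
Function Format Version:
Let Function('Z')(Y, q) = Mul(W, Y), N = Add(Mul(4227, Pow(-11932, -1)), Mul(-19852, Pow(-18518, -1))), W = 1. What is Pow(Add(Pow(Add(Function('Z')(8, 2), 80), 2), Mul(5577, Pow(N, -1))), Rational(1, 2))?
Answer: Mul(Rational(2, 79299239), Pow(24389101008918509347, Rational(1, 2))) ≈ 124.55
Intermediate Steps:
N = Rational(79299239, 110478388) (N = Add(Mul(4227, Rational(-1, 11932)), Mul(-19852, Rational(-1, 18518))) = Add(Rational(-4227, 11932), Rational(9926, 9259)) = Rational(79299239, 110478388) ≈ 0.71778)
Function('Z')(Y, q) = Y (Function('Z')(Y, q) = Mul(1, Y) = Y)
Pow(Add(Pow(Add(Function('Z')(8, 2), 80), 2), Mul(5577, Pow(N, -1))), Rational(1, 2)) = Pow(Add(Pow(Add(8, 80), 2), Mul(5577, Pow(Rational(79299239, 110478388), -1))), Rational(1, 2)) = Pow(Add(Pow(88, 2), Mul(5577, Rational(110478388, 79299239))), Rational(1, 2)) = Pow(Add(7744, Rational(616137969876, 79299239)), Rational(1, 2)) = Pow(Rational(1230231276692, 79299239), Rational(1, 2)) = Mul(Rational(2, 79299239), Pow(24389101008918509347, Rational(1, 2)))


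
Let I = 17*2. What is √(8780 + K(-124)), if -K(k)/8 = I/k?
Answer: 2*√2109922/31 ≈ 93.713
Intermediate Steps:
I = 34
K(k) = -272/k
√(8780 + K(-124)) = √(8780 - 272/(-124)) = √(8780 - 272*(-1/124)) = √(8780 + 68/31) = √(272248/31) = 2*√2109922/31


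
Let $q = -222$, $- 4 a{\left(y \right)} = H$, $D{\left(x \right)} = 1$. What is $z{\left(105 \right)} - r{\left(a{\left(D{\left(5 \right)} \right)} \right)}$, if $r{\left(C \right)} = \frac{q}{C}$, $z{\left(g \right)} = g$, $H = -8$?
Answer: $216$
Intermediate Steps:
$a{\left(y \right)} = 2$ ($a{\left(y \right)} = \left(- \frac{1}{4}\right) \left(-8\right) = 2$)
$r{\left(C \right)} = - \frac{222}{C}$
$z{\left(105 \right)} - r{\left(a{\left(D{\left(5 \right)} \right)} \right)} = 105 - - \frac{222}{2} = 105 - \left(-222\right) \frac{1}{2} = 105 - -111 = 105 + 111 = 216$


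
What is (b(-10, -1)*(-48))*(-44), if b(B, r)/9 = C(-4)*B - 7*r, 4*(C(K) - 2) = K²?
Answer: -1007424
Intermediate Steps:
C(K) = 2 + K²/4
b(B, r) = -63*r + 54*B (b(B, r) = 9*((2 + (¼)*(-4)²)*B - 7*r) = 9*((2 + (¼)*16)*B - 7*r) = 9*((2 + 4)*B - 7*r) = 9*(6*B - 7*r) = 9*(-7*r + 6*B) = -63*r + 54*B)
(b(-10, -1)*(-48))*(-44) = ((-63*(-1) + 54*(-10))*(-48))*(-44) = ((63 - 540)*(-48))*(-44) = -477*(-48)*(-44) = 22896*(-44) = -1007424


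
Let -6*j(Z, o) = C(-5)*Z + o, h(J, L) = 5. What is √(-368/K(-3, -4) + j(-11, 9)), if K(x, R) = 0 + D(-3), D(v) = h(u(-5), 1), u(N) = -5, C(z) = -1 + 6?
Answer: I*√14835/15 ≈ 8.1199*I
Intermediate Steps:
C(z) = 5
D(v) = 5
j(Z, o) = -5*Z/6 - o/6 (j(Z, o) = -(5*Z + o)/6 = -(o + 5*Z)/6 = -5*Z/6 - o/6)
K(x, R) = 5 (K(x, R) = 0 + 5 = 5)
√(-368/K(-3, -4) + j(-11, 9)) = √(-368/5 + (-⅚*(-11) - ⅙*9)) = √(-368/5 + (55/6 - 3/2)) = √(-8*46/5 + 23/3) = √(-368/5 + 23/3) = √(-989/15) = I*√14835/15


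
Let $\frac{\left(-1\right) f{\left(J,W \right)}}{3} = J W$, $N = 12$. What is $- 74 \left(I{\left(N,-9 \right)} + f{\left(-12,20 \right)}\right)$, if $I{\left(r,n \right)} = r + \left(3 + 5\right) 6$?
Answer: $-57720$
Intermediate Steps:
$f{\left(J,W \right)} = - 3 J W$
$I{\left(r,n \right)} = 48 + r$ ($I{\left(r,n \right)} = r + 8 \cdot 6 = r + 48 = 48 + r$)
$- 74 \left(I{\left(N,-9 \right)} + f{\left(-12,20 \right)}\right) = - 74 \left(\left(48 + 12\right) - \left(-36\right) 20\right) = - 74 \left(60 + 720\right) = \left(-74\right) 780 = -57720$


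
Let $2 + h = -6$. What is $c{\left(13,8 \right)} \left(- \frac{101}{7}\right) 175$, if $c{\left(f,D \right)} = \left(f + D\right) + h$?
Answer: $-32825$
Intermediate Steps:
$h = -8$ ($h = -2 - 6 = -8$)
$c{\left(f,D \right)} = -8 + D + f$ ($c{\left(f,D \right)} = \left(f + D\right) - 8 = \left(D + f\right) - 8 = -8 + D + f$)
$c{\left(13,8 \right)} \left(- \frac{101}{7}\right) 175 = \left(-8 + 8 + 13\right) \left(- \frac{101}{7}\right) 175 = 13 \left(\left(-101\right) \frac{1}{7}\right) 175 = 13 \left(- \frac{101}{7}\right) 175 = \left(- \frac{1313}{7}\right) 175 = -32825$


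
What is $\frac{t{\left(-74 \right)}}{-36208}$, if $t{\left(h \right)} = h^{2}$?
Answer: $- \frac{1369}{9052} \approx -0.15124$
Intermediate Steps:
$\frac{t{\left(-74 \right)}}{-36208} = \frac{\left(-74\right)^{2}}{-36208} = 5476 \left(- \frac{1}{36208}\right) = - \frac{1369}{9052}$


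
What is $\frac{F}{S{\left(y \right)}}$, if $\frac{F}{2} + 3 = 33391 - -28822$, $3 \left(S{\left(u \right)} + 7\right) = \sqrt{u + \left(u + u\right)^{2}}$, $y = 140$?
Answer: $\frac{373260}{3719} + \frac{248840 \sqrt{19635}}{26033} \approx 1439.8$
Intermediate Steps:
$S{\left(u \right)} = -7 + \frac{\sqrt{u + 4 u^{2}}}{3}$ ($S{\left(u \right)} = -7 + \frac{\sqrt{u + \left(u + u\right)^{2}}}{3} = -7 + \frac{\sqrt{u + \left(2 u\right)^{2}}}{3} = -7 + \frac{\sqrt{u + 4 u^{2}}}{3}$)
$F = 124420$ ($F = -6 + 2 \left(33391 - -28822\right) = -6 + 2 \left(33391 + 28822\right) = -6 + 2 \cdot 62213 = -6 + 124426 = 124420$)
$\frac{F}{S{\left(y \right)}} = \frac{124420}{-7 + \frac{\sqrt{140 \left(1 + 4 \cdot 140\right)}}{3}} = \frac{124420}{-7 + \frac{\sqrt{140 \left(1 + 560\right)}}{3}} = \frac{124420}{-7 + \frac{\sqrt{140 \cdot 561}}{3}} = \frac{124420}{-7 + \frac{\sqrt{78540}}{3}} = \frac{124420}{-7 + \frac{2 \sqrt{19635}}{3}}$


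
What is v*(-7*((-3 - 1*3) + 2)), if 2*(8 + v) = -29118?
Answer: -407876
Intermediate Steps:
v = -14567 (v = -8 + (½)*(-29118) = -8 - 14559 = -14567)
v*(-7*((-3 - 1*3) + 2)) = -(-101969)*((-3 - 1*3) + 2) = -(-101969)*((-3 - 3) + 2) = -(-101969)*(-6 + 2) = -(-101969)*(-4) = -14567*28 = -407876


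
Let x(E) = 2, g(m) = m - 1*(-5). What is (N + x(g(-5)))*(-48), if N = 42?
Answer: -2112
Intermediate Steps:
g(m) = 5 + m (g(m) = m + 5 = 5 + m)
(N + x(g(-5)))*(-48) = (42 + 2)*(-48) = 44*(-48) = -2112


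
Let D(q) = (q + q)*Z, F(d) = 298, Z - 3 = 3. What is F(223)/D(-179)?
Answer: -149/1074 ≈ -0.13873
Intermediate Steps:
Z = 6 (Z = 3 + 3 = 6)
D(q) = 12*q (D(q) = (q + q)*6 = (2*q)*6 = 12*q)
F(223)/D(-179) = 298/((12*(-179))) = 298/(-2148) = 298*(-1/2148) = -149/1074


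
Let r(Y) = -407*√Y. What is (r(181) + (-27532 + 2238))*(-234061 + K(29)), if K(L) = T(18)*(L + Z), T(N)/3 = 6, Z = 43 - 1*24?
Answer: 5898484918 + 94911179*√181 ≈ 7.1754e+9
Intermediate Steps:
Z = 19 (Z = 43 - 24 = 19)
T(N) = 18 (T(N) = 3*6 = 18)
K(L) = 342 + 18*L (K(L) = 18*(L + 19) = 18*(19 + L) = 342 + 18*L)
(r(181) + (-27532 + 2238))*(-234061 + K(29)) = (-407*√181 + (-27532 + 2238))*(-234061 + (342 + 18*29)) = (-407*√181 - 25294)*(-234061 + (342 + 522)) = (-25294 - 407*√181)*(-234061 + 864) = (-25294 - 407*√181)*(-233197) = 5898484918 + 94911179*√181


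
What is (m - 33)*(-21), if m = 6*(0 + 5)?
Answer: 63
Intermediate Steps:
m = 30 (m = 6*5 = 30)
(m - 33)*(-21) = (30 - 33)*(-21) = -3*(-21) = 63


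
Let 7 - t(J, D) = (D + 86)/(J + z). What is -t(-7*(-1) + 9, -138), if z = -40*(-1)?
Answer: -111/14 ≈ -7.9286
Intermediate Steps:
z = 40
t(J, D) = 7 - (86 + D)/(40 + J) (t(J, D) = 7 - (D + 86)/(J + 40) = 7 - (86 + D)/(40 + J))
-t(-7*(-1) + 9, -138) = -(194 - 1*(-138) + 7*(-7*(-1) + 9))/(40 + (-7*(-1) + 9)) = -(194 + 138 + 7*(7 + 9))/(40 + (7 + 9)) = -(194 + 138 + 7*16)/(40 + 16) = -(194 + 138 + 112)/56 = -444/56 = -1*111/14 = -111/14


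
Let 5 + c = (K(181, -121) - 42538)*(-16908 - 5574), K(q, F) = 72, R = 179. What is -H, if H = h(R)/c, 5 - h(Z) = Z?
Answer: 174/954720607 ≈ 1.8225e-7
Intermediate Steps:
h(Z) = 5 - Z
c = 954720607 (c = -5 + (72 - 42538)*(-16908 - 5574) = -5 - 42466*(-22482) = -5 + 954720612 = 954720607)
H = -174/954720607 (H = (5 - 1*179)/954720607 = (5 - 179)*(1/954720607) = -174*1/954720607 = -174/954720607 ≈ -1.8225e-7)
-H = -1*(-174/954720607) = 174/954720607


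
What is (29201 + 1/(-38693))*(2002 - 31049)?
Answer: -32819458559724/38693 ≈ -8.4820e+8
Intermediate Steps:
(29201 + 1/(-38693))*(2002 - 31049) = (29201 - 1/38693)*(-29047) = (1129874292/38693)*(-29047) = -32819458559724/38693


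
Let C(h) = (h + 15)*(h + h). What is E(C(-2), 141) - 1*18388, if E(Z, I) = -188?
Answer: -18576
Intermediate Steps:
C(h) = 2*h*(15 + h) (C(h) = (15 + h)*(2*h) = 2*h*(15 + h))
E(C(-2), 141) - 1*18388 = -188 - 1*18388 = -188 - 18388 = -18576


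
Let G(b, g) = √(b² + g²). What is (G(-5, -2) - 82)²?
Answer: (82 - √29)² ≈ 5869.8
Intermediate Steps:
(G(-5, -2) - 82)² = (√((-5)² + (-2)²) - 82)² = (√(25 + 4) - 82)² = (√29 - 82)² = (-82 + √29)²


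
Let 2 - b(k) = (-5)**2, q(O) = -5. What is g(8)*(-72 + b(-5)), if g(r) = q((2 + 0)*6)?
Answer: 475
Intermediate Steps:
b(k) = -23 (b(k) = 2 - 1*(-5)**2 = 2 - 1*25 = 2 - 25 = -23)
g(r) = -5
g(8)*(-72 + b(-5)) = -5*(-72 - 23) = -5*(-95) = 475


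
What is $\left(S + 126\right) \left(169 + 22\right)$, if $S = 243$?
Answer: $70479$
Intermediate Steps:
$\left(S + 126\right) \left(169 + 22\right) = \left(243 + 126\right) \left(169 + 22\right) = 369 \cdot 191 = 70479$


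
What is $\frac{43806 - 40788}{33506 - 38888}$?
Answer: $- \frac{503}{897} \approx -0.56076$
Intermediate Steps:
$\frac{43806 - 40788}{33506 - 38888} = \frac{3018}{-5382} = 3018 \left(- \frac{1}{5382}\right) = - \frac{503}{897}$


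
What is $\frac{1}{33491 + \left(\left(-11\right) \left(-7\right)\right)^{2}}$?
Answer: $\frac{1}{39420} \approx 2.5368 \cdot 10^{-5}$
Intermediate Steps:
$\frac{1}{33491 + \left(\left(-11\right) \left(-7\right)\right)^{2}} = \frac{1}{33491 + 77^{2}} = \frac{1}{33491 + 5929} = \frac{1}{39420}$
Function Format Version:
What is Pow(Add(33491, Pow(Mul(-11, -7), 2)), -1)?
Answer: Rational(1, 39420) ≈ 2.5368e-5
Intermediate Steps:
Pow(Add(33491, Pow(Mul(-11, -7), 2)), -1) = Pow(Add(33491, Pow(77, 2)), -1) = Pow(Add(33491, 5929), -1) = Pow(39420, -1) = Rational(1, 39420)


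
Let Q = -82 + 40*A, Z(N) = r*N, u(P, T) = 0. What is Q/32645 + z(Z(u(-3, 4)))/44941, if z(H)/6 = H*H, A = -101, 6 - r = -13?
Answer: -4122/32645 ≈ -0.12627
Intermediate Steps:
r = 19 (r = 6 - 1*(-13) = 6 + 13 = 19)
Z(N) = 19*N
z(H) = 6*H**2 (z(H) = 6*(H*H) = 6*H**2)
Q = -4122 (Q = -82 + 40*(-101) = -82 - 4040 = -4122)
Q/32645 + z(Z(u(-3, 4)))/44941 = -4122/32645 + (6*(19*0)**2)/44941 = -4122*1/32645 + (6*0**2)*(1/44941) = -4122/32645 + (6*0)*(1/44941) = -4122/32645 + 0*(1/44941) = -4122/32645 + 0 = -4122/32645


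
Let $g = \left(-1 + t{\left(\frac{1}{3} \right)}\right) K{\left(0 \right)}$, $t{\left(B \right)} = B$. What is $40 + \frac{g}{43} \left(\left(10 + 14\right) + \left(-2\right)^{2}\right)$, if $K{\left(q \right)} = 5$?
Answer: $\frac{4880}{129} \approx 37.829$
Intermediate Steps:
$g = - \frac{10}{3}$ ($g = \left(-1 + \frac{1}{3}\right) 5 = \left(- \frac{2}{3}\right) 5 = - \frac{10}{3} \approx -3.3333$)
$40 + \frac{g}{43} \left(\left(10 + 14\right) + \left(-2\right)^{2}\right) = 40 + - \frac{10}{3 \cdot 43} \left(\left(10 + 14\right) + \left(-2\right)^{2}\right) = 40 + \left(- \frac{10}{3}\right) \frac{1}{43} \left(24 + 4\right) = 40 - \frac{280}{129} = \frac{4880}{129}$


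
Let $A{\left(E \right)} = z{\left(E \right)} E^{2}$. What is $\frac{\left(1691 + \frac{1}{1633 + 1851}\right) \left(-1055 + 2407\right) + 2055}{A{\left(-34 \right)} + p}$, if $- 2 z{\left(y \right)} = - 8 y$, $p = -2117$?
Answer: $- \frac{51105085}{3558437} \approx -14.362$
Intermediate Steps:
$z{\left(y \right)} = 4 y$ ($z{\left(y \right)} = - \frac{\left(-8\right) y}{2} = 4 y$)
$A{\left(E \right)} = 4 E^{3}$ ($A{\left(E \right)} = 4 E E^{2} = 4 E^{3}$)
$\frac{\left(1691 + \frac{1}{1633 + 1851}\right) \left(-1055 + 2407\right) + 2055}{A{\left(-34 \right)} + p} = \frac{\left(1691 + \frac{1}{1633 + 1851}\right) \left(-1055 + 2407\right) + 2055}{4 \left(-34\right)^{3} - 2117} = \frac{\left(1691 + \frac{1}{3484}\right) 1352 + 2055}{4 \left(-39304\right) - 2117} = \frac{\left(1691 + \frac{1}{3484}\right) 1352 + 2055}{-157216 - 2117} = \frac{\frac{5891445}{3484} \cdot 1352 + 2055}{-159333} = \left(\frac{153177570}{67} + 2055\right) \left(- \frac{1}{159333}\right) = \frac{153315255}{67} \left(- \frac{1}{159333}\right) = - \frac{51105085}{3558437}$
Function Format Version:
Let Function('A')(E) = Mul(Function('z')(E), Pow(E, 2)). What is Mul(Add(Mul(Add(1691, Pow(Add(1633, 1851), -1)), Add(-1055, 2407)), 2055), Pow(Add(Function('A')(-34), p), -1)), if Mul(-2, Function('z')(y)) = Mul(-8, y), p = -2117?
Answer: Rational(-51105085, 3558437) ≈ -14.362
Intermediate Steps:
Function('z')(y) = Mul(4, y) (Function('z')(y) = Mul(Rational(-1, 2), Mul(-8, y)) = Mul(4, y))
Function('A')(E) = Mul(4, Pow(E, 3)) (Function('A')(E) = Mul(Mul(4, E), Pow(E, 2)) = Mul(4, Pow(E, 3)))
Mul(Add(Mul(Add(1691, Pow(Add(1633, 1851), -1)), Add(-1055, 2407)), 2055), Pow(Add(Function('A')(-34), p), -1)) = Mul(Add(Mul(Add(1691, Pow(Add(1633, 1851), -1)), Add(-1055, 2407)), 2055), Pow(Add(Mul(4, Pow(-34, 3)), -2117), -1)) = Mul(Add(Mul(Add(1691, Pow(3484, -1)), 1352), 2055), Pow(Add(Mul(4, -39304), -2117), -1)) = Mul(Add(Mul(Add(1691, Rational(1, 3484)), 1352), 2055), Pow(Add(-157216, -2117), -1)) = Mul(Add(Mul(Rational(5891445, 3484), 1352), 2055), Pow(-159333, -1)) = Mul(Add(Rational(153177570, 67), 2055), Rational(-1, 159333)) = Mul(Rational(153315255, 67), Rational(-1, 159333)) = Rational(-51105085, 3558437)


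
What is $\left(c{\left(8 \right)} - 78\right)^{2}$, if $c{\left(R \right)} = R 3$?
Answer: $2916$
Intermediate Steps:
$c{\left(R \right)} = 3 R$
$\left(c{\left(8 \right)} - 78\right)^{2} = \left(3 \cdot 8 - 78\right)^{2} = \left(24 - 78\right)^{2} = \left(-54\right)^{2} = 2916$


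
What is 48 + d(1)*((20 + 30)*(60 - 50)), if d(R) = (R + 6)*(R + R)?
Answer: 7048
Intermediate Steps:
d(R) = 2*R*(6 + R) (d(R) = (6 + R)*(2*R) = 2*R*(6 + R))
48 + d(1)*((20 + 30)*(60 - 50)) = 48 + (2*1*(6 + 1))*((20 + 30)*(60 - 50)) = 48 + (2*1*7)*(50*10) = 48 + 14*500 = 48 + 7000 = 7048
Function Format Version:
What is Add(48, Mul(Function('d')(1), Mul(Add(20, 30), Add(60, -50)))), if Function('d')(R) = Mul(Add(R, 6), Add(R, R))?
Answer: 7048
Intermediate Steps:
Function('d')(R) = Mul(2, R, Add(6, R)) (Function('d')(R) = Mul(Add(6, R), Mul(2, R)) = Mul(2, R, Add(6, R)))
Add(48, Mul(Function('d')(1), Mul(Add(20, 30), Add(60, -50)))) = Add(48, Mul(Mul(2, 1, Add(6, 1)), Mul(Add(20, 30), Add(60, -50)))) = Add(48, Mul(Mul(2, 1, 7), Mul(50, 10))) = Add(48, Mul(14, 500)) = Add(48, 7000) = 7048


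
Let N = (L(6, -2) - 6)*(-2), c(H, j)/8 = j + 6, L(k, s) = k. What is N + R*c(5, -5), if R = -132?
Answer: -1056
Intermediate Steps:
c(H, j) = 48 + 8*j (c(H, j) = 8*(j + 6) = 8*(6 + j) = 48 + 8*j)
N = 0 (N = (6 - 6)*(-2) = 0*(-2) = 0)
N + R*c(5, -5) = 0 - 132*(48 + 8*(-5)) = 0 - 132*(48 - 40) = 0 - 132*8 = 0 - 1056 = -1056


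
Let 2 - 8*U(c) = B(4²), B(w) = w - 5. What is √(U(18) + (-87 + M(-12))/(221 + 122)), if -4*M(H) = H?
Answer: I*√1074/28 ≈ 1.1704*I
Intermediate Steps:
B(w) = -5 + w
U(c) = -9/8 (U(c) = ¼ - (-5 + 4²)/8 = ¼ - (-5 + 16)/8 = ¼ - ⅛*11 = ¼ - 11/8 = -9/8)
M(H) = -H/4
√(U(18) + (-87 + M(-12))/(221 + 122)) = √(-9/8 + (-87 - ¼*(-12))/(221 + 122)) = √(-9/8 + (-87 + 3)/343) = √(-9/8 - 84*1/343) = √(-9/8 - 12/49) = √(-537/392) = I*√1074/28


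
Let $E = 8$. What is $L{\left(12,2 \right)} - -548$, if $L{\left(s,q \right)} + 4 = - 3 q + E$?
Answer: $546$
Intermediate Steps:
$L{\left(s,q \right)} = 4 - 3 q$ ($L{\left(s,q \right)} = -4 - \left(-8 + 3 q\right) = 4 - 3 q$)
$L{\left(12,2 \right)} - -548 = \left(4 - 6\right) - -548 = \left(4 - 6\right) + 548 = -2 + 548 = 546$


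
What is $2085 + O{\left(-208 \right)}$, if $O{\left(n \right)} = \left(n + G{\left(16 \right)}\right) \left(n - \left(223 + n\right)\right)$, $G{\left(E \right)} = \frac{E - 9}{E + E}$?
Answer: $\frac{1549447}{32} \approx 48420.0$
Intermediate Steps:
$G{\left(E \right)} = \frac{-9 + E}{2 E}$
$O{\left(n \right)} = - \frac{1561}{32} - 223 n$ ($O{\left(n \right)} = \left(n + \frac{-9 + 16}{2 \cdot 16}\right) \left(n - \left(223 + n\right)\right) = \left(n + \frac{1}{2} \cdot \frac{1}{16} \cdot 7\right) \left(-223\right) = \left(n + \frac{7}{32}\right) \left(-223\right) = \left(\frac{7}{32} + n\right) \left(-223\right) = - \frac{1561}{32} - 223 n$)
$2085 + O{\left(-208 \right)} = 2085 - - \frac{1482727}{32} = 2085 + \left(- \frac{1561}{32} + 46384\right) = 2085 + \frac{1482727}{32} = \frac{1549447}{32}$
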